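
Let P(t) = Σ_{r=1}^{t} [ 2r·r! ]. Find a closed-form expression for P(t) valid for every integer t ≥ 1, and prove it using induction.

We claim P(t) = (2t + 2)t! - 2 for all t ≥ 1.
When t = 1: P(1) = 2, and the closed form gives 2. They agree.
Inductive step: assume the claim holds for t = r, so P(r) = (2r + 2)r! - 2.
Then P(r+1) = P(r) + (2(r + 1)(r + 1)!) = ((2r + 2)r! - 2) + (2(r + 1)(r + 1)!).
Simplifying, P(r+1) = (2(r+1) + 2)(r+1)! - 2,
which is the closed form with t = r+1.
By induction, the statement is established for all t ≥ 1.

P(t) = (2t + 2)t! - 2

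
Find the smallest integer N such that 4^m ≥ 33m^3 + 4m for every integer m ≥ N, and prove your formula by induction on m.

N = 7

At m = 6: 4096 < 7152, so the inequality fails and N ≥ 7. We prove 4^m ≥ 33m^3 + 4m for all m ≥ 7.
For the base case m = 7: 4^m = 16384 and 33m^3 + 4m = 11347, so 16384 ≥ 11347.
Inductive step: suppose the statement holds for some i ≥ 7, so 4^i ≥ 33i^3 + 4i.
Then 4^(i + 1) = 4·(4^i) ≥ 4·(33i^3 + 4i).
Also, for i ≥ 7 we have 4·(33i^3 + 4i) ≥ 33(i+1)^3 + 4(i+1), since 4·(33i^3 + 4i) − (33(i+1)^3 + 4(i+1)) = 99i^3 - 99i^2 - 87i - 37, which is nonnegative for all i ≥ 7.
Combining, 4^(i + 1) ≥ 33(i+1)^3 + 4(i+1).
Hence, by induction on m, the claim holds for every m ≥ 7.
Hence the smallest such N is 7.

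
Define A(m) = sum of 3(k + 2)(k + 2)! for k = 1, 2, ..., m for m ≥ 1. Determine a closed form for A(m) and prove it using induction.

A(m) = 3(m + 3)! - 18

We claim A(m) = 3(m + 3)! - 18 for all m ≥ 1.
When m = 1: A(1) = 54, and the closed form gives 54. They agree.
Inductive step: assume the claim holds for m = k, so A(k) = 3(k + 3)! - 18.
Then A(k+1) = A(k) + (3(k + 3)(k + 3)!) = (3(k + 3)! - 18) + (3(k + 3)(k + 3)!).
Simplifying, A(k+1) = 3((k+1) + 3)! - 18,
which is the closed form with m = k+1.
By the principle of mathematical induction, the result holds for all m ≥ 1.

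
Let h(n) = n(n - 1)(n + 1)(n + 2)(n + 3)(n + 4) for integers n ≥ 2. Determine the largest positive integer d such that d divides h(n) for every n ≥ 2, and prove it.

d = 720

Computing the first values: h(2) = 720 and h(3) = 5040; gcd(720, 5040) = 720, so d ≤ 720.
We prove 720 | n(n - 1)(n + 1)(n + 2)(n + 3)(n + 4) for all n ≥ 2 by induction on n.
Base step (n = 2): h(2) = 720 = 720·(1), so 720 | h(2).
Inductive step: suppose the statement holds for some k ≥ 2, i.e. 720 | h(k). Then
h(k+1) − h(k) = k·(k+1)·(k+2)·(k+3)·(k+4)·(k+5) − (k-1)·k·(k+1)·(k+2)·(k+3)·(k+4) = k·(k+1)·(k+2)·(k+3)·(k+4)·[(k+5) − (k-1)] = 6·k·(k+1)·(k+2)·(k+3)·(k+4). The product of 5 consecutive integers is divisible by (5)! = 120, so h(k+1) − h(k) is divisible by 6·120 = 720. By the inductive hypothesis 720 | h(k), hence 720 | h(k+1).
Hence, by induction on n, the claim holds for every n ≥ 2.
Therefore the largest such d is 720.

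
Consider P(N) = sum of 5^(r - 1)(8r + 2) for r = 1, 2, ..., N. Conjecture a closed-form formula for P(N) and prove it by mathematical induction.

We claim P(N) = 2·5^N·N for all N ≥ 1.
Base step (N = 1): P(1) = 10, and the closed form gives 10. They agree.
For the inductive step, assume it holds for an arbitrary r ≥ 1, so P(r) = 2·5^r·r.
Then P(r+1) = P(r) + (5^r(8r + 10)) = (2·5^r·r) + (5^r(8r + 10)).
Simplifying, P(r+1) = 10·5^r(r + 1) = 2·5^(r+1)·(r+1),
which is the closed form with N = r+1.
By the principle of mathematical induction, the result holds for all N ≥ 1.

P(N) = 2·5^N·N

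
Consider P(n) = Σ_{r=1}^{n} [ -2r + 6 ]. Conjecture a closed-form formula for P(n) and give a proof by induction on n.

P(n) = -n(n - 5)

We claim P(n) = -n(n - 5) for all n ≥ 1.
Base step (n = 1): P(1) = 4, and the closed form gives 4. They agree.
For the inductive step, assume it holds for an arbitrary r ≥ 1, so P(r) = r(-r + 5).
Then P(r+1) = P(r) + (-2r + 4) = (r(-r + 5)) + (-2r + 4).
Simplifying, P(r+1) = -(r - 4)(r + 1) = -(r+1)((r+1) - 5),
which is the closed form with n = r+1.
By the principle of mathematical induction, the result holds for all n ≥ 1.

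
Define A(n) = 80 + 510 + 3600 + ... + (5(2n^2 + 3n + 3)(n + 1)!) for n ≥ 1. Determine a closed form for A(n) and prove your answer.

We claim A(n) = (10n + 5)(n + 2)! - 10 for all n ≥ 1.
When n = 1: A(1) = 80, and the closed form gives 80. They agree.
Inductive step: assume the claim holds for n = p, so A(p) = (10p + 5)(p + 2)! - 10.
Then A(p+1) = A(p) + (5(2p^2 + 7p + 8)(p + 2)!) = ((10p + 5)(p + 2)! - 10) + (5(2p^2 + 7p + 8)(p + 2)!).
Simplifying, A(p+1) = (10(p+1) + 5)((p+1) + 2)! - 10,
which is the closed form with n = p+1.
By induction, the statement is established for all n ≥ 1.

A(n) = (10n + 5)(n + 2)! - 10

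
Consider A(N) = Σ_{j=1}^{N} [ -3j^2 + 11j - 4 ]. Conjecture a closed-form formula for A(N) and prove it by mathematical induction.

We claim A(N) = -N(N^2 - 4N - 1) for all N ≥ 1.
When N = 1: A(1) = 4, and the closed form gives 4. They agree.
Inductive step: suppose the statement holds for some j ≥ 1, so A(j) = j(-j^2 + 4j + 1).
Then A(j+1) = A(j) + (-3j^2 + 5j + 4) = (j(-j^2 + 4j + 1)) + (-3j^2 + 5j + 4).
Simplifying, A(j+1) = -(j + 1)(j^2 - 2j - 4) = -(j+1)((j+1)^2 - 4(j+1) - 1),
which is the closed form with N = j+1.
This completes the induction.

A(N) = -N(N^2 - 4N - 1)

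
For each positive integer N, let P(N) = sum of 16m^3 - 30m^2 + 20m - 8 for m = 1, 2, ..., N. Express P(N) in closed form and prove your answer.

We claim P(N) = N(4N^3 - 2N^2 - N - 3) for all N ≥ 1.
Base case (N = 1): P(1) = -2, and the closed form gives -2. They agree.
For the inductive step, assume it holds for an arbitrary m ≥ 1, so P(m) = m(4m^3 - 2m^2 - m - 3).
Then P(m+1) = P(m) + (16m^3 + 18m^2 + 8m - 2) = (m(4m^3 - 2m^2 - m - 3)) + (16m^3 + 18m^2 + 8m - 2).
Simplifying, P(m+1) = (m + 1)(4m^3 + 10m^2 + 7m - 2) = (m+1)(4(m+1)^3 - 2(m+1)^2 - (m+1) - 3),
which is the closed form with N = m+1.
By induction, the statement is established for all N ≥ 1.

P(N) = N(4N^3 - 2N^2 - N - 3)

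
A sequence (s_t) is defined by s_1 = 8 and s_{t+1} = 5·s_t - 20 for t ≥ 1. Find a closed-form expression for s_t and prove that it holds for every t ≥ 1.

s_t = 3·5^(t - 1) + 5

Computing the first terms: s_1 = 8, s_2 = 20, s_3 = 80. This suggests s_t = 3·5^(t - 1) + 5.
Base case (t = 1): the formula gives 8 = 8 = s_1.
Suppose the result is true for t = i, so s_i = 3·5^(i - 1) + 5.
Then s_{i+1} = 5·s_i - 20 = 5·(3·5^(i - 1) + 5) - 20 = 3·5^i + 5 = 3·5^((i+1) - 1) + 5,
which is the claimed formula at t = i+1.
By the principle of mathematical induction, the result holds for all t ≥ 1.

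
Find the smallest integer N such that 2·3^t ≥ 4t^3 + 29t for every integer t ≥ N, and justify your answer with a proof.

N = 6

At t = 5: 486 < 645, so the inequality fails and N ≥ 6. We prove 2·3^t ≥ 4t^3 + 29t for all t ≥ 6.
For the base case t = 6: 2·3^t = 1458 and 4t^3 + 29t = 1038, so 1458 ≥ 1038.
Inductive step: suppose the statement holds for some r ≥ 6, so 2·3^r ≥ 4r^3 + 29r.
Then 2·3^(r + 1) = 3·(2·3^r) ≥ 3·(4r^3 + 29r).
Also, for r ≥ 6 we have 3·(4r^3 + 29r) ≥ 4(r+1)^3 + 29(r+1), since 3·(4r^3 + 29r) − (4(r+1)^3 + 29(r+1)) = 8r^3 - 12r^2 + 46r - 33, which is nonnegative for all r ≥ 6.
Combining, 2·3^(r + 1) ≥ 4(r+1)^3 + 29(r+1).
By the principle of mathematical induction, the result holds for all t ≥ 6.
Hence the smallest such N is 6.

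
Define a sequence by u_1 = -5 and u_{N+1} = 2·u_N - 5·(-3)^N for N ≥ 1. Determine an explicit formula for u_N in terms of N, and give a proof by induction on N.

u_N = (-3)^N - 2^N

Computing the first terms: u_1 = -5, u_2 = 5, u_3 = -35. This suggests u_N = (-3)^N - 2^N.
When N = 1: the formula gives -5 = -5 = u_1.
Inductive step: assume the claim holds for N = i, so u_i = (-3)^i - 2^i.
Then u_{i+1} = 2·u_i - 5·(-3)^i = 2·((-3)^i - 2^i) - 5·(-3)^i = (-3)^(i + 1) - 2^(i + 1),
which is the claimed formula at N = i+1.
Hence, by induction on N, the claim holds for every N ≥ 1.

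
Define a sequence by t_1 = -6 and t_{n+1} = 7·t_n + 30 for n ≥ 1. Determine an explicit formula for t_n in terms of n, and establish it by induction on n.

t_n = -7^(n - 1) - 5

Computing the first terms: t_1 = -6, t_2 = -12, t_3 = -54. This suggests t_n = -7^(n - 1) - 5.
Base case (n = 1): the formula gives -6 = -6 = t_1.
Inductive step: suppose the statement holds for some m ≥ 1, so t_m = -7^(m - 1) - 5.
Then t_{m+1} = 7·t_m + 30 = 7·(-7^(m - 1) - 5) + 30 = -7^m - 5 = -7^((m+1) - 1) - 5,
which is the claimed formula at n = m+1.
This completes the induction.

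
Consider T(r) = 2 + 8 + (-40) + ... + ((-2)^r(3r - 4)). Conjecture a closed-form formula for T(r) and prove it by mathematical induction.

We claim T(r) = 2(-2)^r(r - 1) + 2 for all r ≥ 1.
When r = 1: T(1) = 2, and the closed form gives 2. They agree.
For the inductive step, assume it holds for an arbitrary i ≥ 1, so T(i) = 2(-2)^i(i - 1) + 2.
Then T(i+1) = T(i) + ((-2)^(i + 1)(3i - 1)) = (2(-2)^i(i - 1) + 2) + ((-2)^(i + 1)(3i - 1)).
Simplifying, T(i+1) = -4(-2)^i·i + 2 = 2(-2)^(i+1)((i+1) - 1) + 2,
which is the closed form with r = i+1.
By induction, the statement is established for all r ≥ 1.

T(r) = 2(-2)^r(r - 1) + 2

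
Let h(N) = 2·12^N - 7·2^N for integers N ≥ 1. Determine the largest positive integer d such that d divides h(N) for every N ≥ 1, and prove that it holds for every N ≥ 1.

Computing the first values: h(1) = 10 and h(2) = 260; gcd(10, 260) = 10, so d ≤ 10.
We prove 10 | 2·12^N - 7·2^N for all N ≥ 1 by induction on N.
For the base case N = 1: h(1) = 10 = 10·(1), so 10 | h(1).
Inductive step: assume the claim holds for N = r, i.e. 10 | h(r). Then
h(r+1) − 12·h(r) = (2·12^(r+1) - 7·2^(r+1)) − 12·(2·12^r - 7·2^r) = (-7)·2^r·(2 − 12) = (70)·2^r. Since 10 | h(r) by the inductive hypothesis, 10 | 12·h(r); and 10 | 70 since 70 = 10·7. Therefore 10 | h(r+1).
By induction, the statement is established for all N ≥ 1.
Therefore the largest such d is 10.

d = 10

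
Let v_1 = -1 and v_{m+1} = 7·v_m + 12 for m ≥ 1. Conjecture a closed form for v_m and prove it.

v_m = 7^(m - 1) - 2

Computing the first terms: v_1 = -1, v_2 = 5, v_3 = 47. This suggests v_m = 7^(m - 1) - 2.
Base case (m = 1): the formula gives -1 = -1 = v_1.
Suppose the result is true for m = i, so v_i = 7^(i - 1) - 2.
Then v_{i+1} = 7·v_i + 12 = 7·(7^(i - 1) - 2) + 12 = 7^i - 2 = 7^((i+1) - 1) - 2,
which is the claimed formula at m = i+1.
By the principle of mathematical induction, the result holds for all m ≥ 1.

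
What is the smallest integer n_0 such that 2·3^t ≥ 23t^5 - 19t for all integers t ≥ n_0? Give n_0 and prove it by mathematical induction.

n_0 = 15

At t = 14: 9565938 < 12369686, so the inequality fails and n_0 ≥ 15. We prove 2·3^t ≥ 23t^5 - 19t for all t ≥ 15.
Base step (t = 15): 2·3^t = 28697814 and 23t^5 - 19t = 17465340, so 28697814 ≥ 17465340.
Inductive step: assume the claim holds for t = p, so 2·3^p ≥ 23p^5 - 19p.
Then 2·3^(p + 1) = 3·(2·3^p) ≥ 3·(23p^5 - 19p).
Also, for p ≥ 15 we have 3·(23p^5 - 19p) ≥ 23(p+1)^5 - 19(p+1), since 3·(23p^5 - 19p) − (23(p+1)^5 - 19(p+1)) = 46p^5 - 115p^4 - 230p^3 - 230p^2 - 153p - 4, which is nonnegative for all p ≥ 15.
Combining, 2·3^(p + 1) ≥ 23(p+1)^5 - 19(p+1).
Hence, by induction on t, the claim holds for every t ≥ 15.
Hence the smallest such n_0 is 15.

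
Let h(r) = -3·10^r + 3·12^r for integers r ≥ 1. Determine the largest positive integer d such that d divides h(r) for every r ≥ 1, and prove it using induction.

d = 6

Computing the first values: h(1) = 6 and h(2) = 132; gcd(6, 132) = 6, so d ≤ 6.
We prove 6 | -3·10^r + 3·12^r for all r ≥ 1 by induction on r.
For the base case r = 1: h(1) = 6 = 6·(1), so 6 | h(1).
Inductive step: suppose the statement holds for some j ≥ 1, i.e. 6 | h(j). Then
h(j+1) − 12·h(j) = (-3·10^(j+1) + 3·12^(j+1)) − 12·(-3·10^j + 3·12^j) = (-3)·10^j·(10 − 12) = (6)·10^j. Since 6 | h(j) by the inductive hypothesis, 6 | 12·h(j); and 6 | 6 since 6 = 6·1. Therefore 6 | h(j+1).
By the principle of mathematical induction, the result holds for all r ≥ 1.
Therefore the largest such d is 6.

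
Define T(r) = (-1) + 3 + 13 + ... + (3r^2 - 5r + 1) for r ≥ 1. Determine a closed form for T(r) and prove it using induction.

T(r) = r(r^2 - r - 1)

We claim T(r) = r(r^2 - r - 1) for all r ≥ 1.
For the base case r = 1: T(1) = -1, and the closed form gives -1. They agree.
For the inductive step, assume it holds for an arbitrary p ≥ 1, so T(p) = p(p^2 - p - 1).
Then T(p+1) = T(p) + (3p^2 + p - 1) = (p(p^2 - p - 1)) + (3p^2 + p - 1).
Simplifying, T(p+1) = (p + 1)(p^2 + p - 1) = (p+1)((p+1)^2 - (p+1) - 1),
which is the closed form with r = p+1.
This completes the induction.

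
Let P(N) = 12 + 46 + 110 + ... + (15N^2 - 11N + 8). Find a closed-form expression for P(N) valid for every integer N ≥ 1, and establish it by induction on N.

We claim P(N) = N(5N^2 + 2N + 5) for all N ≥ 1.
Base step (N = 1): P(1) = 12, and the closed form gives 12. They agree.
For the inductive step, assume it holds for an arbitrary r ≥ 1, so P(r) = r(5r^2 + 2r + 5).
Then P(r+1) = P(r) + (15r^2 + 19r + 12) = (r(5r^2 + 2r + 5)) + (15r^2 + 19r + 12).
Simplifying, P(r+1) = (r + 1)(5r^2 + 12r + 12) = (r+1)(5(r+1)^2 + 2(r+1) + 5),
which is the closed form with N = r+1.
By induction, the statement is established for all N ≥ 1.

P(N) = N(5N^2 + 2N + 5)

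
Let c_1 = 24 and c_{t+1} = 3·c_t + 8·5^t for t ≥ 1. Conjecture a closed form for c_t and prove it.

Computing the first terms: c_1 = 24, c_2 = 112, c_3 = 536. This suggests c_t = 4·3^(t - 1) + 4·5^t.
Base case (t = 1): the formula gives 24 = 24 = c_1.
For the inductive step, assume it holds for an arbitrary m ≥ 1, so c_m = 4·3^(m - 1) + 4·5^m.
Then c_{m+1} = 3·c_m + 8·5^m = 3·(4·3^(m - 1) + 4·5^m) + 8·5^m = 4·3^m + 4·5^(m + 1) = 4·3^((m+1) - 1) + 4·5^(m+1),
which is the claimed formula at t = m+1.
Hence, by induction on t, the claim holds for every t ≥ 1.

c_t = 4·3^(t - 1) + 4·5^t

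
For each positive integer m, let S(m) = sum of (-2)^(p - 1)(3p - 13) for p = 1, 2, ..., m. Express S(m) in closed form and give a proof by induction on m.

We claim S(m) = (-2)^m(-m + 4) - 4 for all m ≥ 1.
For the base case m = 1: S(1) = -10, and the closed form gives -10. They agree.
Suppose the result is true for m = p, so S(p) = (-2)^p(-p + 4) - 4.
Then S(p+1) = S(p) + ((-2)^p(3p - 10)) = ((-2)^p(-p + 4) - 4) + ((-2)^p(3p - 10)).
Simplifying, S(p+1) = 2(-2)^p·p - 6(-2)^p - 4 = (-2)^(p+1)(-(p+1) + 4) - 4,
which is the closed form with m = p+1.
By induction, the statement is established for all m ≥ 1.

S(m) = (-2)^m(-m + 4) - 4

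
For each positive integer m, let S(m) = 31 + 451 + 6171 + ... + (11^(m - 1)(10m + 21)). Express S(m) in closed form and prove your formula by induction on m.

S(m) = 11^m(m + 2) - 2

We claim S(m) = 11^m(m + 2) - 2 for all m ≥ 1.
When m = 1: S(1) = 31, and the closed form gives 31. They agree.
For the inductive step, assume it holds for an arbitrary r ≥ 1, so S(r) = 11^r(r + 2) - 2.
Then S(r+1) = S(r) + (11^r(10r + 31)) = (11^r(r + 2) - 2) + (11^r(10r + 31)).
Simplifying, S(r+1) = 11·11^r·r + 33·11^r - 2 = 11^(r+1)((r+1) + 2) - 2,
which is the closed form with m = r+1.
By induction, the statement is established for all m ≥ 1.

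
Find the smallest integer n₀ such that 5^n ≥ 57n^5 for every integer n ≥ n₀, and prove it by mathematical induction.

n₀ = 10

At n = 9: 1953125 < 3365793, so the inequality fails and n₀ ≥ 10. We prove 5^n ≥ 57n^5 for all n ≥ 10.
When n = 10: 5^n = 9765625 and 57n^5 = 5700000, so 9765625 ≥ 5700000.
For the inductive step, assume it holds for an arbitrary r ≥ 10, so 5^r ≥ 57r^5.
Then 5^(r + 1) = 5·(5^r) ≥ 5·(57r^5).
Also, for r ≥ 10 we have 5·(57r^5) ≥ 57(r+1)^5, since 5 ≥ (1 + 1/r)^5 for all r ≥ 10.
Combining, 5^(r + 1) ≥ 57(r+1)^5.
By the principle of mathematical induction, the result holds for all n ≥ 10.
Hence the smallest such n₀ is 10.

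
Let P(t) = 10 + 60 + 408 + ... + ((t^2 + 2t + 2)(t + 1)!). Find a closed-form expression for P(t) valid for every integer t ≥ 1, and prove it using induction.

We claim P(t) = (t + 1)(t + 2)! - 2 for all t ≥ 1.
Base step (t = 1): P(1) = 10, and the closed form gives 10. They agree.
Suppose the result is true for t = k, so P(k) = (k + 1)(k + 2)! - 2.
Then P(k+1) = P(k) + ((k^2 + 4k + 5)(k + 2)!) = ((k + 1)(k + 2)! - 2) + ((k^2 + 4k + 5)(k + 2)!).
Simplifying, P(k+1) = ((k+1) + 1)((k+1) + 2)! - 2,
which is the closed form with t = k+1.
This completes the induction.

P(t) = (t + 1)(t + 2)! - 2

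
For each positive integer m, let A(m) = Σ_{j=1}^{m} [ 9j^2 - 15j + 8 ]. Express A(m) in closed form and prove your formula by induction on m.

A(m) = m(3m^2 - 3m + 2)

We claim A(m) = m(3m^2 - 3m + 2) for all m ≥ 1.
Base case (m = 1): A(1) = 2, and the closed form gives 2. They agree.
For the inductive step, assume it holds for an arbitrary j ≥ 1, so A(j) = j(3j^2 - 3j + 2).
Then A(j+1) = A(j) + (9j^2 + 3j + 2) = (j(3j^2 - 3j + 2)) + (9j^2 + 3j + 2).
Simplifying, A(j+1) = (j + 1)(3j^2 + 3j + 2) = (j+1)(3(j+1)^2 - 3(j+1) + 2),
which is the closed form with m = j+1.
By induction, the statement is established for all m ≥ 1.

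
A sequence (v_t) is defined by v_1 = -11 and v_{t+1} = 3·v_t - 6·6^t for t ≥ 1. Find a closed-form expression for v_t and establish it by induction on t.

v_t = 3^(t - 1) - 2·6^t

Computing the first terms: v_1 = -11, v_2 = -69, v_3 = -423. This suggests v_t = 3^(t - 1) - 2·6^t.
When t = 1: the formula gives -11 = -11 = v_1.
Inductive step: suppose the statement holds for some m ≥ 1, so v_m = 3^(m - 1) - 2·6^m.
Then v_{m+1} = 3·v_m - 6·6^m = 3·(3^(m - 1) - 2·6^m) - 6·6^m = 3^m - 2·6^(m + 1) = 3^((m+1) - 1) - 2·6^(m+1),
which is the claimed formula at t = m+1.
By induction, the statement is established for all t ≥ 1.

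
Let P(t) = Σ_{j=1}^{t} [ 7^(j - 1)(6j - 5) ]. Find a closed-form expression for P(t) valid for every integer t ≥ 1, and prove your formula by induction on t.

P(t) = 7^t(t - 1) + 1

We claim P(t) = 7^t(t - 1) + 1 for all t ≥ 1.
Base step (t = 1): P(1) = 1, and the closed form gives 1. They agree.
For the inductive step, assume it holds for an arbitrary j ≥ 1, so P(j) = 7^j(j - 1) + 1.
Then P(j+1) = P(j) + (7^j(6j + 1)) = (7^j(j - 1) + 1) + (7^j(6j + 1)).
Simplifying, P(j+1) = 7^(j + 1)j + 1 = 7^(j+1)((j+1) - 1) + 1,
which is the closed form with t = j+1.
This completes the induction.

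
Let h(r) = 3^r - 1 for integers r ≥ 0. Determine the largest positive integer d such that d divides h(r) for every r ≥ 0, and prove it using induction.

Computing the first values: h(0) = 0 and h(1) = 2; gcd(0, 2) = 2, so d ≤ 2.
We prove 2 | 3^r - 1 for all r ≥ 0 by induction on r.
When r = 0: h(0) = 0 = 2·(0), so 2 | h(0).
Suppose the result is true for r = i, i.e. 2 | h(i). Then
h(i+1) = 3^(i+1) - 1 = 3·(3^i - 1) + 2 = 3·h(i) + 2. The first term is divisible by 2 by the inductive hypothesis, and 2 is divisible by 2. Hence 2 | h(i+1).
By induction, the statement is established for all r ≥ 0.
Therefore the largest such d is 2.

d = 2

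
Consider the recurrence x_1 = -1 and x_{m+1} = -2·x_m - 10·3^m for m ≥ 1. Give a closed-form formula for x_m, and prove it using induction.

Computing the first terms: x_1 = -1, x_2 = -28, x_3 = -34. This suggests x_m = 5(-2)^(m - 1) - 2·3^m.
Base step (m = 1): the formula gives -1 = -1 = x_1.
Inductive step: suppose the statement holds for some p ≥ 1, so x_p = 5(-2)^(p - 1) - 2·3^p.
Then x_{p+1} = -2·x_p - 10·3^p = -2·(5(-2)^(p - 1) - 2·3^p) - 10·3^p = 5(-2)^p - 2·3^(p + 1) = 5(-2)^((p+1) - 1) - 2·3^(p+1),
which is the claimed formula at m = p+1.
This completes the induction.

x_m = 5(-2)^(m - 1) - 2·3^m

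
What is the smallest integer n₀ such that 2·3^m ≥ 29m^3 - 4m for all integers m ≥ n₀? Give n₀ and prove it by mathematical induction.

n₀ = 9

At m = 8: 13122 < 14816, so the inequality fails and n₀ ≥ 9. We prove 2·3^m ≥ 29m^3 - 4m for all m ≥ 9.
When m = 9: 2·3^m = 39366 and 29m^3 - 4m = 21105, so 39366 ≥ 21105.
For the inductive step, assume it holds for an arbitrary k ≥ 9, so 2·3^k ≥ 29k^3 - 4k.
Then 2·3^(k + 1) = 3·(2·3^k) ≥ 3·(29k^3 - 4k).
Also, for k ≥ 9 we have 3·(29k^3 - 4k) ≥ 29(k+1)^3 - 4(k+1), since 3·(29k^3 - 4k) − (29(k+1)^3 - 4(k+1)) = 58k^3 - 87k^2 - 95k - 25, which is nonnegative for all k ≥ 9.
Combining, 2·3^(k + 1) ≥ 29(k+1)^3 - 4(k+1).
This completes the induction.
Hence the smallest such n₀ is 9.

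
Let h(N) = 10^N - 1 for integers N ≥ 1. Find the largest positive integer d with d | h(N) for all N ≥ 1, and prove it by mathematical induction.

Computing the first values: h(1) = 9 and h(2) = 99; gcd(9, 99) = 9, so d ≤ 9.
We prove 9 | 10^N - 1 for all N ≥ 1 by induction on N.
For the base case N = 1: h(1) = 9 = 9·(1), so 9 | h(1).
Inductive step: assume the claim holds for N = p, i.e. 9 | h(p). Then
10^{p+1} − 1^{p+1} = 10·10^p − 1·1^p = 10·(10^p − 1^p) + (9)·1^p. The first term is divisible by 9 by the inductive hypothesis, and the second term (9)·1^p is divisible by 9 since 9 | 9. Hence 9 | h(p+1).
By induction, the statement is established for all N ≥ 1.
Therefore the largest such d is 9.

d = 9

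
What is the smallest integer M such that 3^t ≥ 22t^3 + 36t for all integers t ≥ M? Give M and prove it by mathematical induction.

At t = 8: 6561 < 11552, so the inequality fails and M ≥ 9. We prove 3^t ≥ 22t^3 + 36t for all t ≥ 9.
Base case (t = 9): 3^t = 19683 and 22t^3 + 36t = 16362, so 19683 ≥ 16362.
Suppose the result is true for t = k, so 3^k ≥ 22k^3 + 36k.
Then 3^(k + 1) = 3·(3^k) ≥ 3·(22k^3 + 36k).
Also, for k ≥ 9 we have 3·(22k^3 + 36k) ≥ 22(k+1)^3 + 36(k+1), since 3·(22k^3 + 36k) − (22(k+1)^3 + 36(k+1)) = 44k^3 - 66k^2 + 6k - 58, which is nonnegative for all k ≥ 9.
Combining, 3^(k + 1) ≥ 22(k+1)^3 + 36(k+1).
Hence, by induction on t, the claim holds for every t ≥ 9.
Hence the smallest such M is 9.

M = 9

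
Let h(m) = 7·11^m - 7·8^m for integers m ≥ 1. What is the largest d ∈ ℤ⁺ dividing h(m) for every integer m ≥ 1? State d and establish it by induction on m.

Computing the first values: h(1) = 21 and h(2) = 399; gcd(21, 399) = 21, so d ≤ 21.
We prove 21 | 7·11^m - 7·8^m for all m ≥ 1 by induction on m.
Base step (m = 1): h(1) = 21 = 21·(1), so 21 | h(1).
Inductive step: suppose the statement holds for some i ≥ 1, i.e. 21 | h(i). Then
h(i+1) − 11·h(i) = (7·11^(i+1) - 7·8^(i+1)) − 11·(7·11^i - 7·8^i) = (-7)·8^i·(8 − 11) = (21)·8^i. Since 21 | h(i) by the inductive hypothesis, 21 | 11·h(i); and 21 | 21 since 21 = 21·1. Therefore 21 | h(i+1).
By the principle of mathematical induction, the result holds for all m ≥ 1.
Therefore the largest such d is 21.

d = 21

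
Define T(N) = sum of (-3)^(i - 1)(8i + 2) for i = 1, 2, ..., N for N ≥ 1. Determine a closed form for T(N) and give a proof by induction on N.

T(N) = -(-3)^N(2N + 1) + 1

We claim T(N) = -(-3)^N(2N + 1) + 1 for all N ≥ 1.
For the base case N = 1: T(1) = 10, and the closed form gives 10. They agree.
Inductive step: suppose the statement holds for some i ≥ 1, so T(i) = -(-3)^i(2i + 1) + 1.
Then T(i+1) = T(i) + ((-3)^i(8i + 10)) = (-(-3)^i(2i + 1) + 1) + ((-3)^i(8i + 10)).
Simplifying, T(i+1) = 6(-3)^i·i + 9(-3)^i + 1 = -(-3)^(i+1)(2(i+1) + 1) + 1,
which is the closed form with N = i+1.
By induction, the statement is established for all N ≥ 1.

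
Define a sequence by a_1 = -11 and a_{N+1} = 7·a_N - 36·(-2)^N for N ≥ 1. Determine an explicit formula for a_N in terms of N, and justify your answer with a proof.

a_N = (-2)^(N + 2) - 3·7^(N - 1)

Computing the first terms: a_1 = -11, a_2 = -5, a_3 = -179. This suggests a_N = (-2)^(N + 2) - 3·7^(N - 1).
Base step (N = 1): the formula gives -11 = -11 = a_1.
Inductive step: suppose the statement holds for some i ≥ 1, so a_i = (-2)^(i + 2) - 3·7^(i - 1).
Then a_{i+1} = 7·a_i - 36·(-2)^i = 7·((-2)^(i + 2) - 3·7^(i - 1)) - 36·(-2)^i = (-2)^(i + 3) - 3·7^i = (-2)^((i+1) + 2) - 3·7^((i+1) - 1),
which is the claimed formula at N = i+1.
This completes the induction.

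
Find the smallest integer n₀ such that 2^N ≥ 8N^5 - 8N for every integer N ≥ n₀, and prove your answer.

At N = 26: 67108864 < 95050800, so the inequality fails and n₀ ≥ 27. We prove 2^N ≥ 8N^5 - 8N for all N ≥ 27.
For the base case N = 27: 2^N = 134217728 and 8N^5 - 8N = 114791040, so 134217728 ≥ 114791040.
Inductive step: suppose the statement holds for some i ≥ 27, so 2^i ≥ 8i^5 - 8i.
Then 2^(i + 1) = 2·(2^i) ≥ 2·(8i^5 - 8i).
Also, for i ≥ 27 we have 2·(8i^5 - 8i) ≥ 8(i+1)^5 - 8(i+1), since 2·(8i^5 - 8i) − (8(i+1)^5 - 8(i+1)) = 8i^5 - 40i^4 - 80i^3 - 80i^2 - 48i, which is nonnegative for all i ≥ 27.
Combining, 2^(i + 1) ≥ 8(i+1)^5 - 8(i+1).
By induction, the statement is established for all N ≥ 27.
Hence the smallest such n₀ is 27.

n₀ = 27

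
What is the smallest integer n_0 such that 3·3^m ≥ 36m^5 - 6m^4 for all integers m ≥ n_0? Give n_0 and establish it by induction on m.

n_0 = 15

At m = 14: 14348907 < 19131168, so the inequality fails and n_0 ≥ 15. We prove 3·3^m ≥ 36m^5 - 6m^4 for all m ≥ 15.
For the base case m = 15: 3·3^m = 43046721 and 36m^5 - 6m^4 = 27033750, so 43046721 ≥ 27033750.
For the inductive step, assume it holds for an arbitrary k ≥ 15, so 3·3^k ≥ 36k^5 - 6k^4.
Then 3·3^(k + 1) = 3·(3·3^k) ≥ 3·(36k^5 - 6k^4).
Also, for k ≥ 15 we have 3·(36k^5 - 6k^4) ≥ 36(k+1)^5 - 6(k+1)^4, since 3·(36k^5 - 6k^4) − (36(k+1)^5 - 6(k+1)^4) = 72k^5 - 192k^4 - 336k^3 - 324k^2 - 156k - 30, which is nonnegative for all k ≥ 15.
Combining, 3·3^(k + 1) ≥ 36(k+1)^5 - 6(k+1)^4.
By induction, the statement is established for all m ≥ 15.
Hence the smallest such n_0 is 15.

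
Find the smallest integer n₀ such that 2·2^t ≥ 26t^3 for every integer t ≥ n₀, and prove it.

n₀ = 16

At t = 15: 65536 < 87750, so the inequality fails and n₀ ≥ 16. We prove 2·2^t ≥ 26t^3 for all t ≥ 16.
Base case (t = 16): 2·2^t = 131072 and 26t^3 = 106496, so 131072 ≥ 106496.
For the inductive step, assume it holds for an arbitrary j ≥ 16, so 2·2^j ≥ 26j^3.
Then 2·2^(j + 1) = 2·(2·2^j) ≥ 2·(26j^3).
Also, for j ≥ 16 we have 2·(26j^3) ≥ 26(j+1)^3, since 2 ≥ (1 + 1/j)^3 for all j ≥ 16.
Combining, 2·2^(j + 1) ≥ 26(j+1)^3.
By induction, the statement is established for all t ≥ 16.
Hence the smallest such n₀ is 16.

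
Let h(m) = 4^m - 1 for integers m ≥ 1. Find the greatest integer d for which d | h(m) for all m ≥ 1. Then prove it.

Computing the first values: h(1) = 3 and h(2) = 15; gcd(3, 15) = 3, so d ≤ 3.
We prove 3 | 4^m - 1 for all m ≥ 1 by induction on m.
Base case (m = 1): h(1) = 3 = 3·(1), so 3 | h(1).
Inductive step: assume the claim holds for m = r, i.e. 3 | h(r). Then
4^{r+1} − 1^{r+1} = 4·4^r − 1·1^r = 4·(4^r − 1^r) + (3)·1^r. The first term is divisible by 3 by the inductive hypothesis, and the second term (3)·1^r is divisible by 3 since 3 | 3. Hence 3 | h(r+1).
Hence, by induction on m, the claim holds for every m ≥ 1.
Therefore the largest such d is 3.

d = 3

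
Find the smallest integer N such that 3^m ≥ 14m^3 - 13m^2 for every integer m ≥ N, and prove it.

At m = 7: 2187 < 4165, so the inequality fails and N ≥ 8. We prove 3^m ≥ 14m^3 - 13m^2 for all m ≥ 8.
Base step (m = 8): 3^m = 6561 and 14m^3 - 13m^2 = 6336, so 6561 ≥ 6336.
Inductive step: suppose the statement holds for some j ≥ 8, so 3^j ≥ 14j^3 - 13j^2.
Then 3^(j + 1) = 3·(3^j) ≥ 3·(14j^3 - 13j^2).
Also, for j ≥ 8 we have 3·(14j^3 - 13j^2) ≥ 14(j+1)^3 - 13(j+1)^2, since 3·(14j^3 - 13j^2) − (14(j+1)^3 - 13(j+1)^2) = 28j^3 - 68j^2 - 16j - 1, which is nonnegative for all j ≥ 8.
Combining, 3^(j + 1) ≥ 14(j+1)^3 - 13(j+1)^2.
Hence, by induction on m, the claim holds for every m ≥ 8.
Hence the smallest such N is 8.

N = 8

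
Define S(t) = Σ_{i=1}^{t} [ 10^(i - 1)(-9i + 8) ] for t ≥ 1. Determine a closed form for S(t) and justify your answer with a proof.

We claim S(t) = 10^t(-t + 1) - 1 for all t ≥ 1.
For the base case t = 1: S(1) = -1, and the closed form gives -1. They agree.
Inductive step: assume the claim holds for t = i, so S(i) = 10^i(-i + 1) - 1.
Then S(i+1) = S(i) + (10^i(-9i - 1)) = (10^i(-i + 1) - 1) + (10^i(-9i - 1)).
Simplifying, S(i+1) = -10·10^i·i - 1 = 10^(i+1)(-(i+1) + 1) - 1,
which is the closed form with t = i+1.
By induction, the statement is established for all t ≥ 1.

S(t) = 10^t(-t + 1) - 1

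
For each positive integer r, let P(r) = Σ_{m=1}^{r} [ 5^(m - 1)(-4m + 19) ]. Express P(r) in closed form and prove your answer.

P(r) = 5^r(-r + 5) - 5

We claim P(r) = 5^r(-r + 5) - 5 for all r ≥ 1.
When r = 1: P(1) = 15, and the closed form gives 15. They agree.
For the inductive step, assume it holds for an arbitrary m ≥ 1, so P(m) = 5^m(-m + 5) - 5.
Then P(m+1) = P(m) + (5^m(-4m + 15)) = (5^m(-m + 5) - 5) + (5^m(-4m + 15)).
Simplifying, P(m+1) = -5·5^m·m + 20·5^m - 5 = 5^(m+1)(-(m+1) + 5) - 5,
which is the closed form with r = m+1.
This completes the induction.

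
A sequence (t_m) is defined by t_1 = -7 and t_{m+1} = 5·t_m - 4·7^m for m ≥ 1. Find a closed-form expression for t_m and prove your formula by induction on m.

Computing the first terms: t_1 = -7, t_2 = -63, t_3 = -511. This suggests t_m = 7·5^(m - 1) - 2·7^m.
Base step (m = 1): the formula gives -7 = -7 = t_1.
Inductive step: assume the claim holds for m = p, so t_p = 7·5^(p - 1) - 2·7^p.
Then t_{p+1} = 5·t_p - 4·7^p = 5·(7·5^(p - 1) - 2·7^p) - 4·7^p = 7·5^p - 2·7^(p + 1) = 7·5^((p+1) - 1) - 2·7^(p+1),
which is the claimed formula at m = p+1.
By the principle of mathematical induction, the result holds for all m ≥ 1.

t_m = 7·5^(m - 1) - 2·7^m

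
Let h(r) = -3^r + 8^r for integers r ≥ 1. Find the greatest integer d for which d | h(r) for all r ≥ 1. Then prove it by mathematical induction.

Computing the first values: h(1) = 5 and h(2) = 55; gcd(5, 55) = 5, so d ≤ 5.
We prove 5 | -3^r + 8^r for all r ≥ 1 by induction on r.
For the base case r = 1: h(1) = 5 = 5·(1), so 5 | h(1).
For the inductive step, assume it holds for an arbitrary k ≥ 1, i.e. 5 | h(k). Then
8^{k+1} − 3^{k+1} = 8·8^k − 3·3^k = 8·(8^k − 3^k) + (5)·3^k. The first term is divisible by 5 by the inductive hypothesis, and the second term (5)·3^k is divisible by 5 since 5 | 5. Hence 5 | h(k+1).
By induction, the statement is established for all r ≥ 1.
Therefore the largest such d is 5.

d = 5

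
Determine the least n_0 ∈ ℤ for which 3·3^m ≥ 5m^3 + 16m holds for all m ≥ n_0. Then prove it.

n_0 = 5

At m = 4: 243 < 384, so the inequality fails and n_0 ≥ 5. We prove 3·3^m ≥ 5m^3 + 16m for all m ≥ 5.
For the base case m = 5: 3·3^m = 729 and 5m^3 + 16m = 705, so 729 ≥ 705.
For the inductive step, assume it holds for an arbitrary j ≥ 5, so 3·3^j ≥ 5j^3 + 16j.
Then 3·3^(j + 1) = 3·(3·3^j) ≥ 3·(5j^3 + 16j).
Also, for j ≥ 5 we have 3·(5j^3 + 16j) ≥ 5(j+1)^3 + 16(j+1), since 3·(5j^3 + 16j) − (5(j+1)^3 + 16(j+1)) = 10j^3 - 15j^2 + 17j - 21, which is nonnegative for all j ≥ 5.
Combining, 3·3^(j + 1) ≥ 5(j+1)^3 + 16(j+1).
This completes the induction.
Hence the smallest such n_0 is 5.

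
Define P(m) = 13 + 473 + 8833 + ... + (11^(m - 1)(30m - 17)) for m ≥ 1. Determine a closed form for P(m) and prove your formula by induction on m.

P(m) = 11^m(3m - 2) + 2

We claim P(m) = 11^m(3m - 2) + 2 for all m ≥ 1.
Base case (m = 1): P(1) = 13, and the closed form gives 13. They agree.
For the inductive step, assume it holds for an arbitrary r ≥ 1, so P(r) = 11^r(3r - 2) + 2.
Then P(r+1) = P(r) + (11^r(30r + 13)) = (11^r(3r - 2) + 2) + (11^r(30r + 13)).
Simplifying, P(r+1) = 33·11^r·r + 11·11^r + 2 = 11^(r+1)(3(r+1) - 2) + 2,
which is the closed form with m = r+1.
This completes the induction.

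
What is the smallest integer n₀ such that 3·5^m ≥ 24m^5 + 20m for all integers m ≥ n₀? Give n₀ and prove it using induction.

n₀ = 8

At m = 7: 234375 < 403508, so the inequality fails and n₀ ≥ 8. We prove 3·5^m ≥ 24m^5 + 20m for all m ≥ 8.
For the base case m = 8: 3·5^m = 1171875 and 24m^5 + 20m = 786592, so 1171875 ≥ 786592.
For the inductive step, assume it holds for an arbitrary k ≥ 8, so 3·5^k ≥ 24k^5 + 20k.
Then 3·5^(k + 1) = 5·(3·5^k) ≥ 5·(24k^5 + 20k).
Also, for k ≥ 8 we have 5·(24k^5 + 20k) ≥ 24(k+1)^5 + 20(k+1), since 5·(24k^5 + 20k) − (24(k+1)^5 + 20(k+1)) = 96k^5 - 120k^4 - 240k^3 - 240k^2 - 40k - 44, which is nonnegative for all k ≥ 8.
Combining, 3·5^(k + 1) ≥ 24(k+1)^5 + 20(k+1).
This completes the induction.
Hence the smallest such n₀ is 8.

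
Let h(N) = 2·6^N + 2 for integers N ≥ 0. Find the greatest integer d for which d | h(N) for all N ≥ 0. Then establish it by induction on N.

d = 2

Computing the first values: h(0) = 4 and h(1) = 14; gcd(4, 14) = 2, so d ≤ 2.
We prove 2 | 2·6^N + 2 for all N ≥ 0 by induction on N.
When N = 0: h(0) = 4 = 2·(2), so 2 | h(0).
Suppose the result is true for N = r, i.e. 2 | h(r). Then
h(r+1) = 2·6^(r+1) + 2 = 6·(2·6^r + 2) - 10 = 6·h(r) - 10. The first term is divisible by 2 by the inductive hypothesis, and -10 is divisible by 2. Hence 2 | h(r+1).
Hence, by induction on N, the claim holds for every N ≥ 0.
Therefore the largest such d is 2.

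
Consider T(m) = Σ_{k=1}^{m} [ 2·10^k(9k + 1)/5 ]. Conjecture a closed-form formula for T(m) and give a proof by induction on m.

We claim T(m) = 4·10^m·m for all m ≥ 1.
For the base case m = 1: T(1) = 40, and the closed form gives 40. They agree.
Suppose the result is true for m = k, so T(k) = 4·10^k·k.
Then T(k+1) = T(k) + (10^k(36k + 40)) = (4·10^k·k) + (10^k(36k + 40)).
Simplifying, T(k+1) = 40·10^k(k + 1) = 4·10^(k+1)·(k+1),
which is the closed form with m = k+1.
This completes the induction.

T(m) = 4·10^m·m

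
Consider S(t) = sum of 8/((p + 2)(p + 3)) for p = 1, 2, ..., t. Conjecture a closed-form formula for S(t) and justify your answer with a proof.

S(t) = 8t/(3(t + 3))

We claim S(t) = 8t/(3(t + 3)) for all t ≥ 1.
Base case (t = 1): S(1) = 2/3, and the closed form gives 2/3. They agree.
For the inductive step, assume it holds for an arbitrary p ≥ 1, so S(p) = 8p/(3(p + 3)).
Then S(p+1) = S(p) + (8/((p + 3)(p + 4))) = (8p/(3(p + 3))) + (8/((p + 3)(p + 4))).
Simplifying, S(p+1) = 8(p + 1)/(3(p + 4)) = 8(p+1)/(3((p+1) + 3)),
which is the closed form with t = p+1.
This completes the induction.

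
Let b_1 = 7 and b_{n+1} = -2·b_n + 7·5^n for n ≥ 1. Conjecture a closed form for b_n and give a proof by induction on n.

Computing the first terms: b_1 = 7, b_2 = 21, b_3 = 133. This suggests b_n = -(-2)^n + 5^n.
For the base case n = 1: the formula gives 7 = 7 = b_1.
Suppose the result is true for n = j, so b_j = -(-2)^j + 5^j.
Then b_{j+1} = -2·b_j + 7·5^j = -2·(-(-2)^j + 5^j) + 7·5^j = -(-2)^(j + 1) + 5^(j + 1),
which is the claimed formula at n = j+1.
By the principle of mathematical induction, the result holds for all n ≥ 1.

b_n = -(-2)^n + 5^n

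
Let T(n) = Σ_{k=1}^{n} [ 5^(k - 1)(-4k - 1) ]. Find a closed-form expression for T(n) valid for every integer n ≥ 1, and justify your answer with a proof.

T(n) = -5^n·n

We claim T(n) = -5^n·n for all n ≥ 1.
When n = 1: T(1) = -5, and the closed form gives -5. They agree.
For the inductive step, assume it holds for an arbitrary k ≥ 1, so T(k) = -5^k·k.
Then T(k+1) = T(k) + (5^k(-4k - 5)) = (-5^k·k) + (5^k(-4k - 5)).
Simplifying, T(k+1) = 5^(k + 1)(-k - 1) = -5^(k+1)·(k+1),
which is the closed form with n = k+1.
This completes the induction.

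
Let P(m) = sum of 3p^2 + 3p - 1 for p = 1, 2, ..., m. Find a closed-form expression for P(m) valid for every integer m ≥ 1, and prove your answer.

We claim P(m) = m(m^2 + 3m + 1) for all m ≥ 1.
Base case (m = 1): P(1) = 5, and the closed form gives 5. They agree.
Inductive step: assume the claim holds for m = p, so P(p) = p(p^2 + 3p + 1).
Then P(p+1) = P(p) + (3p^2 + 9p + 5) = (p(p^2 + 3p + 1)) + (3p^2 + 9p + 5).
Simplifying, P(p+1) = (p + 1)(p^2 + 5p + 5) = (p+1)((p+1)^2 + 3(p+1) + 1),
which is the closed form with m = p+1.
By the principle of mathematical induction, the result holds for all m ≥ 1.

P(m) = m(m^2 + 3m + 1)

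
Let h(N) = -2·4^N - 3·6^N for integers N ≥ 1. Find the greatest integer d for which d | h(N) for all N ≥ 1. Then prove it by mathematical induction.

d = 2

Computing the first values: h(1) = -26 and h(2) = -140; gcd(-26, -140) = 2, so d ≤ 2.
We prove 2 | -2·4^N - 3·6^N for all N ≥ 1 by induction on N.
Base step (N = 1): h(1) = -26 = 2·(-13), so 2 | h(1).
Suppose the result is true for N = p, i.e. 2 | h(p). Then
h(p+1) − 6·h(p) = (-2·4^(p+1) - 3·6^(p+1)) − 6·(-2·4^p - 3·6^p) = (-2)·4^p·(4 − 6) = (4)·4^p. Since 2 | h(p) by the inductive hypothesis, 2 | 6·h(p); and 2 | 4 since 4 = 2·2. Therefore 2 | h(p+1).
By the principle of mathematical induction, the result holds for all N ≥ 1.
Therefore the largest such d is 2.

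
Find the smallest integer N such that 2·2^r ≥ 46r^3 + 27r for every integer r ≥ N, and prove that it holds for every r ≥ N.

N = 17

At r = 16: 131072 < 188848, so the inequality fails and N ≥ 17. We prove 2·2^r ≥ 46r^3 + 27r for all r ≥ 17.
When r = 17: 2·2^r = 262144 and 46r^3 + 27r = 226457, so 262144 ≥ 226457.
Inductive step: suppose the statement holds for some m ≥ 17, so 2·2^m ≥ 46m^3 + 27m.
Then 2·2^(m + 1) = 2·(2·2^m) ≥ 2·(46m^3 + 27m).
Also, for m ≥ 17 we have 2·(46m^3 + 27m) ≥ 46(m+1)^3 + 27(m+1), since 2·(46m^3 + 27m) − (46(m+1)^3 + 27(m+1)) = 46m^3 - 138m^2 - 111m - 73, which is nonnegative for all m ≥ 17.
Combining, 2·2^(m + 1) ≥ 46(m+1)^3 + 27(m+1).
Hence, by induction on r, the claim holds for every r ≥ 17.
Hence the smallest such N is 17.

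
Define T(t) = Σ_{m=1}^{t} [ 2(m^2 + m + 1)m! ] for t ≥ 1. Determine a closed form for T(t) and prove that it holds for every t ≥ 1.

We claim T(t) = (2t + 2)(t + 1)! - 2 for all t ≥ 1.
Base step (t = 1): T(1) = 6, and the closed form gives 6. They agree.
Inductive step: suppose the statement holds for some m ≥ 1, so T(m) = (2m + 2)(m + 1)! - 2.
Then T(m+1) = T(m) + (2(m^2 + 3m + 3)(m + 1)!) = ((2m + 2)(m + 1)! - 2) + (2(m^2 + 3m + 3)(m + 1)!).
Simplifying, T(m+1) = (2(m+1) + 2)((m+1) + 1)! - 2,
which is the closed form with t = m+1.
This completes the induction.

T(t) = (2t + 2)(t + 1)! - 2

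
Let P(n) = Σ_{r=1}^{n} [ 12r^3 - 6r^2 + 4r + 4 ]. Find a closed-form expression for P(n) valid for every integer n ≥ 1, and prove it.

We claim P(n) = n(3n^3 + 4n^2 + 2n + 5) for all n ≥ 1.
For the base case n = 1: P(1) = 14, and the closed form gives 14. They agree.
Suppose the result is true for n = r, so P(r) = r(3r^3 + 4r^2 + 2r + 5).
Then P(r+1) = P(r) + (12r^3 + 30r^2 + 28r + 14) = (r(3r^3 + 4r^2 + 2r + 5)) + (12r^3 + 30r^2 + 28r + 14).
Simplifying, P(r+1) = (r + 1)(3r^3 + 13r^2 + 19r + 14) = (r+1)(3(r+1)^3 + 4(r+1)^2 + 2(r+1) + 5),
which is the closed form with n = r+1.
Hence, by induction on n, the claim holds for every n ≥ 1.

P(n) = n(3n^3 + 4n^2 + 2n + 5)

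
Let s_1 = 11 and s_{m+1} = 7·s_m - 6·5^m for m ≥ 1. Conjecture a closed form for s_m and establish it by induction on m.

Computing the first terms: s_1 = 11, s_2 = 47, s_3 = 179. This suggests s_m = 3·5^m - 4·7^(m - 1).
Base case (m = 1): the formula gives 11 = 11 = s_1.
Inductive step: assume the claim holds for m = r, so s_r = 3·5^r - 4·7^(r - 1).
Then s_{r+1} = 7·s_r - 6·5^r = 7·(3·5^r - 4·7^(r - 1)) - 6·5^r = 3·5^(r + 1) - 4·7^r = 3·5^(r+1) - 4·7^((r+1) - 1),
which is the claimed formula at m = r+1.
This completes the induction.

s_m = 3·5^m - 4·7^(m - 1)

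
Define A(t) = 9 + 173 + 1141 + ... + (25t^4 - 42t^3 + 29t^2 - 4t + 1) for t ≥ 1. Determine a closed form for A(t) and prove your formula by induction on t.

We claim A(t) = t(5t^4 + 2t^3 - 3t^2 + 2t + 3) for all t ≥ 1.
When t = 1: A(1) = 9, and the closed form gives 9. They agree.
For the inductive step, assume it holds for an arbitrary p ≥ 1, so A(p) = p(5p^4 + 2p^3 - 3p^2 + 2p + 3).
Then A(p+1) = A(p) + (25p^4 + 58p^3 + 53p^2 + 28p + 9) = (p(5p^4 + 2p^3 - 3p^2 + 2p + 3)) + (25p^4 + 58p^3 + 53p^2 + 28p + 9).
Simplifying, A(p+1) = (p + 1)(5p^4 + 22p^3 + 33p^2 + 22p + 9) = (p+1)(5(p+1)^4 + 2(p+1)^3 - 3(p+1)^2 + 2(p+1) + 3),
which is the closed form with t = p+1.
By the principle of mathematical induction, the result holds for all t ≥ 1.

A(t) = t(5t^4 + 2t^3 - 3t^2 + 2t + 3)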